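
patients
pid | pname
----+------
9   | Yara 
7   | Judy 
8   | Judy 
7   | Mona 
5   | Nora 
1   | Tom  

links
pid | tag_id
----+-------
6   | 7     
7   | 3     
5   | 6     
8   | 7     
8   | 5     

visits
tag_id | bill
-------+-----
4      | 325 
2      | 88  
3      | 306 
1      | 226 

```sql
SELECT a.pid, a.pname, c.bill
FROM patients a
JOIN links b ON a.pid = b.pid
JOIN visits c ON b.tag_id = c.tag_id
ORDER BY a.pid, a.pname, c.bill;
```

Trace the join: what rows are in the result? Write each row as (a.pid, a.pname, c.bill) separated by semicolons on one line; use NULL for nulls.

Joins associate left-to-right: patients INNER JOIN links on pid gives 5 intermediate row(s).
Then INNER JOIN `visits c` on tag_id: keep only rows whose b.tag_id appears in c.

(7, Judy, 306); (7, Mona, 306)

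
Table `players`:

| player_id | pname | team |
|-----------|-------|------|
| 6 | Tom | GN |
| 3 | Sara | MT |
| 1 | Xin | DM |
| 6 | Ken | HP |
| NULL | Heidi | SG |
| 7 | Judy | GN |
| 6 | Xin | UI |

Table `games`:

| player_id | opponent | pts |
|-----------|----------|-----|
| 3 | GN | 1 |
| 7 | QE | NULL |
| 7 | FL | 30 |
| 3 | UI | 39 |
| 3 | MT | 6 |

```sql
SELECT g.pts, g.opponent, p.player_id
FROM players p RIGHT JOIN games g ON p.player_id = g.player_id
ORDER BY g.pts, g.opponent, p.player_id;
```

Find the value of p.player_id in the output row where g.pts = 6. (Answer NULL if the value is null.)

3

RIGHT JOIN keeps every row from `games`; unmatched rows get NULL for `players`'s columns.
Matching on p.player_id = g.player_id. A NULL in a compared column never satisfies the condition.
- p (player_id=6) has no partner in g.
- p (player_id=3) pairs with 3 row(s) of g.
- p (player_id=1) has no partner in g.
- p (player_id=6) has no partner in g.
- p (player_id=NULL) has no partner in g.
- p (player_id=7) pairs with 2 row(s) of g.
- p (player_id=6) has no partner in g.
- every g row matched at least one p row.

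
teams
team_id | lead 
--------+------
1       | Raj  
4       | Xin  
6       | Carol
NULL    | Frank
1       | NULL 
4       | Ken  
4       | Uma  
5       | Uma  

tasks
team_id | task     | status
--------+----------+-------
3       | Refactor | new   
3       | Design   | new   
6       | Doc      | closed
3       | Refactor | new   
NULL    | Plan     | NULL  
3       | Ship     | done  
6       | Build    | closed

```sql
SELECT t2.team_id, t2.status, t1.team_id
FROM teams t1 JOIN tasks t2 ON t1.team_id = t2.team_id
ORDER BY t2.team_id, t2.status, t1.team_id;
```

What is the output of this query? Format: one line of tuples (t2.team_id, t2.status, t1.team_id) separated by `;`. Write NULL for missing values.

(6, closed, 6); (6, closed, 6)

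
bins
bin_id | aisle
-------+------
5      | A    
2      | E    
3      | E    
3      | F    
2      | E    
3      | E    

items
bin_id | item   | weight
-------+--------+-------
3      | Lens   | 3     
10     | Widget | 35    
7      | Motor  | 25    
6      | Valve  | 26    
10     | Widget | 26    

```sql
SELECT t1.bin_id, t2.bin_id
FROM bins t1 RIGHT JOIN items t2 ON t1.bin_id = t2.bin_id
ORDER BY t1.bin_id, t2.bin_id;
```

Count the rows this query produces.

RIGHT JOIN keeps every row from `items`; unmatched rows get NULL for `bins`'s columns.
Matching on t1.bin_id = t2.bin_id.
- bin_id=5: no matching t2 row.
- bin_id=2: no matching t2 row.
- bin_id=3: 1 matching t2 row(s), so 1 row(s) emitted.
- bin_id=3: 1 matching t2 row(s), so 1 row(s) emitted.
- bin_id=2: no matching t2 row.
- bin_id=3: 1 matching t2 row(s), so 1 row(s) emitted.
- 4 t2 row(s) had no t1 match → kept, t1 columns NULL.
Total: 3 matched + 4 padded = 7 rows.

7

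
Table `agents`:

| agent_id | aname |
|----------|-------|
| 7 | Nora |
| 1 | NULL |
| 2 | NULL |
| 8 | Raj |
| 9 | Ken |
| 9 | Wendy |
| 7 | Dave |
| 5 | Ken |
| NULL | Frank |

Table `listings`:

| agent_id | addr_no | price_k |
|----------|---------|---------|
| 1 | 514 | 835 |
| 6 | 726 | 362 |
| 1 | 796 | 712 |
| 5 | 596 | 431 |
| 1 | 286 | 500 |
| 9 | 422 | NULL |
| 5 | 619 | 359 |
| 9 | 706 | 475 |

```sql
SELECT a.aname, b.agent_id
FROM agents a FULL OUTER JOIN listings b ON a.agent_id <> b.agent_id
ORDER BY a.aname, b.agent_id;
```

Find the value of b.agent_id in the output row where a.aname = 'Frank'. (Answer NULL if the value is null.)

NULL

FULL OUTER JOIN keeps every row from both sides; unmatched rows get NULL for the other side's columns.
Matching on a.agent_id <> b.agent_id. A NULL in a compared column never satisfies the condition.
- a (agent_id=7) pairs with 8 row(s) of b.
- a (agent_id=1) pairs with 5 row(s) of b.
- a (agent_id=2) pairs with 8 row(s) of b.
- a (agent_id=8) pairs with 8 row(s) of b.
- a (agent_id=9) pairs with 6 row(s) of b.
- a (agent_id=9) pairs with 6 row(s) of b.
- a (agent_id=7) pairs with 8 row(s) of b.
- a (agent_id=5) pairs with 6 row(s) of b.
- a (agent_id=NULL) has no partner → padded with NULL.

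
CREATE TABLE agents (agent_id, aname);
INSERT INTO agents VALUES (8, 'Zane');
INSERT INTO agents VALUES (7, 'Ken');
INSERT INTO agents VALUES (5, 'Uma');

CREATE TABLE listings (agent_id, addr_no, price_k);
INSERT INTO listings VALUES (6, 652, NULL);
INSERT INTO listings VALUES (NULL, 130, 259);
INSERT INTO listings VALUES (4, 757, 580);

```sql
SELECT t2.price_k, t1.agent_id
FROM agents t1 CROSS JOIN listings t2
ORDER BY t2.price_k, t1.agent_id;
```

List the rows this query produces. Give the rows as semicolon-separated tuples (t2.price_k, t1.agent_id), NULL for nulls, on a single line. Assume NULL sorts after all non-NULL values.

(259, 5); (259, 7); (259, 8); (580, 5); (580, 7); (580, 8); (NULL, 5); (NULL, 7); (NULL, 8)

CROSS JOIN pairs every row of `agents` with every row of `listings`: 3 × 3 = 9 rows.
After projecting and ordering:
t2.price_k | t1.agent_id
259 | 5
259 | 7
259 | 8
580 | 5
580 | 7
580 | 8
NULL | 5
NULL | 7
NULL | 8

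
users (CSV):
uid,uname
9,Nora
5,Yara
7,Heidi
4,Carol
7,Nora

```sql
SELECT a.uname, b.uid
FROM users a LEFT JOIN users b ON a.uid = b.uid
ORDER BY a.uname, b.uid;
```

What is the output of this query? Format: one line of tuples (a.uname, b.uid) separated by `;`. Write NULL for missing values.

(Carol, 4); (Heidi, 7); (Heidi, 7); (Nora, 7); (Nora, 7); (Nora, 9); (Yara, 5)

LEFT JOIN keeps every row from `users a`; unmatched rows get NULL for `users b`'s columns.
Matching on a.uid = b.uid.
- uid=9: 1 matching b row(s), so 1 row(s) emitted.
- uid=5: 1 matching b row(s), so 1 row(s) emitted.
- uid=7: 2 matching b row(s), so 2 row(s) emitted.
- uid=4: 1 matching b row(s), so 1 row(s) emitted.
- uid=7: 2 matching b row(s), so 2 row(s) emitted.
After projecting and ordering:
a.uname | b.uid
Carol | 4
Heidi | 7
Heidi | 7
Nora | 7
Nora | 7
Nora | 9
Yara | 5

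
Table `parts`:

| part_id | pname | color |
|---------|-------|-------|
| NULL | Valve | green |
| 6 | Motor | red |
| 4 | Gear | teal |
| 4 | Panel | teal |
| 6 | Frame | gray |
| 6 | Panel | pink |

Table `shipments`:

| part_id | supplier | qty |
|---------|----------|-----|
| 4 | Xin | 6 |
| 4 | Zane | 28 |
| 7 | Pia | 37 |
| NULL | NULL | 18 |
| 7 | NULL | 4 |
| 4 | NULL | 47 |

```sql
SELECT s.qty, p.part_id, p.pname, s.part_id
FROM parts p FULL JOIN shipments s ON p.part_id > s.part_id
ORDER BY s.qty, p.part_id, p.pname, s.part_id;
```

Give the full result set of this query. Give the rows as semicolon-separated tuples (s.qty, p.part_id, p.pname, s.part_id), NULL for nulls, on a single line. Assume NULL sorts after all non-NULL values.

FULL OUTER JOIN keeps every row from both sides; unmatched rows get NULL for the other side's columns.
Matching on p.part_id > s.part_id. A NULL in a compared column never satisfies the condition.
- p (part_id=NULL) has no partner → padded with NULL.
- p (part_id=6) pairs with 3 row(s) of s.
- p (part_id=4) has no partner → padded with NULL.
- p (part_id=4) has no partner → padded with NULL.
- p (part_id=6) pairs with 3 row(s) of s.
- p (part_id=6) pairs with 3 row(s) of s.
- 3 s row(s) had no p match → kept, p columns NULL.

(4, NULL, NULL, 7); (6, 6, Frame, 4); (6, 6, Motor, 4); (6, 6, Panel, 4); (18, NULL, NULL, NULL); (28, 6, Frame, 4); (28, 6, Motor, 4); (28, 6, Panel, 4); (37, NULL, NULL, 7); (47, 6, Frame, 4); (47, 6, Motor, 4); (47, 6, Panel, 4); (NULL, 4, Gear, NULL); (NULL, 4, Panel, NULL); (NULL, NULL, Valve, NULL)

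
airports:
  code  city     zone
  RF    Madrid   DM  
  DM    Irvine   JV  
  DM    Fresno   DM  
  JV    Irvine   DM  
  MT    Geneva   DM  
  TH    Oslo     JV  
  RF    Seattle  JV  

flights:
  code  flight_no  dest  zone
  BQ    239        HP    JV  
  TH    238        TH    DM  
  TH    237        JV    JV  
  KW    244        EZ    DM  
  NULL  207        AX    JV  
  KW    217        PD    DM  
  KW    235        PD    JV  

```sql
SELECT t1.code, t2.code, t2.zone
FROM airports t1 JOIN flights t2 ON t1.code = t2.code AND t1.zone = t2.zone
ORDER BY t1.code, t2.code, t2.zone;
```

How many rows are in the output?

1

INNER JOIN keeps only pairs where the ON condition holds.
Matching on t1.code = t2.code AND t1.zone = t2.zone. A NULL in a compared column never satisfies the condition.
Matched pairs: 1.
Total: 1 rows.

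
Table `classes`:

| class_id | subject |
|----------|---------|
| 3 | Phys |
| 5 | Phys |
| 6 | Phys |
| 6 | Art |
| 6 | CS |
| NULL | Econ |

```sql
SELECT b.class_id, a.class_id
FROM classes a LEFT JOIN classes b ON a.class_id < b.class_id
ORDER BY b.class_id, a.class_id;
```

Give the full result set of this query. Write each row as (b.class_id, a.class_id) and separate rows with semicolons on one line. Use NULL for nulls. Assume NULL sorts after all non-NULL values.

(5, 3); (6, 3); (6, 3); (6, 3); (6, 5); (6, 5); (6, 5); (NULL, 6); (NULL, 6); (NULL, 6); (NULL, NULL)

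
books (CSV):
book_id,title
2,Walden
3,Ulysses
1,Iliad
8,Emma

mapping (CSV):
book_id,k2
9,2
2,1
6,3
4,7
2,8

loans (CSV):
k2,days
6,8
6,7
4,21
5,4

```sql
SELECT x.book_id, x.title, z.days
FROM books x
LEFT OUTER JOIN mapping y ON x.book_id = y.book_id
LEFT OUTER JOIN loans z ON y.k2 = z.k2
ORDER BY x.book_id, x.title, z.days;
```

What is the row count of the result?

5

Joins associate left-to-right: books LEFT JOIN mapping on book_id gives 5 intermediate row(s).
Then LEFT JOIN `loans z` on k2: each of those 5 rows is kept; rows whose y.k2 has no match in z get NULL for z's columns.
Result: 5 row(s).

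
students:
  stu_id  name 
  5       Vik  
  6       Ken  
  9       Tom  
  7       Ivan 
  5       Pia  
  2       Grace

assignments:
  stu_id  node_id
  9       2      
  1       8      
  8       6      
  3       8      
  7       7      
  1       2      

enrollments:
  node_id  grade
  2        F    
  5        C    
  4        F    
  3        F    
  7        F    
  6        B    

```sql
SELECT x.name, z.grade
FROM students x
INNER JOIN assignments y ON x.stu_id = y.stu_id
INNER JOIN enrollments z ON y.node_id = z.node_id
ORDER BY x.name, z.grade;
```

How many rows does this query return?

2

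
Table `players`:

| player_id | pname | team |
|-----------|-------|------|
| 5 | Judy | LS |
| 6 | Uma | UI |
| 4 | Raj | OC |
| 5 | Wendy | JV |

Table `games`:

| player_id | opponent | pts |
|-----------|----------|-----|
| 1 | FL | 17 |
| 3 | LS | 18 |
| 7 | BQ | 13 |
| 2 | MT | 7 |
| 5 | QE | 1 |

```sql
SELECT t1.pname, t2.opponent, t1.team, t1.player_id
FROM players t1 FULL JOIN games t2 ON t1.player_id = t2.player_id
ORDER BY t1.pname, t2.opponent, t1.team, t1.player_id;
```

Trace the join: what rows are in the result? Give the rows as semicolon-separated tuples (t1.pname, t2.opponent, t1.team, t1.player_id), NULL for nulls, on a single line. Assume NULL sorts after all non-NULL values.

FULL OUTER JOIN keeps every row from both sides; unmatched rows get NULL for the other side's columns.
Matching on t1.player_id = t2.player_id.
- t1 row (player_id=5): matches 1 t2 row(s) → 1 output row(s).
- t1 row (player_id=6): no match → kept, t2 columns NULL.
- t1 row (player_id=4): no match → kept, t2 columns NULL.
- t1 row (player_id=5): matches 1 t2 row(s) → 1 output row(s).
- plus 4 unmatched t2 row(s), each kept with NULL t1 columns.
After projecting and ordering:
t1.pname | t2.opponent | t1.team | t1.player_id
Judy | QE | LS | 5
Raj | NULL | OC | 4
Uma | NULL | UI | 6
Wendy | QE | JV | 5
NULL | BQ | NULL | NULL
NULL | FL | NULL | NULL
NULL | LS | NULL | NULL
NULL | MT | NULL | NULL

(Judy, QE, LS, 5); (Raj, NULL, OC, 4); (Uma, NULL, UI, 6); (Wendy, QE, JV, 5); (NULL, BQ, NULL, NULL); (NULL, FL, NULL, NULL); (NULL, LS, NULL, NULL); (NULL, MT, NULL, NULL)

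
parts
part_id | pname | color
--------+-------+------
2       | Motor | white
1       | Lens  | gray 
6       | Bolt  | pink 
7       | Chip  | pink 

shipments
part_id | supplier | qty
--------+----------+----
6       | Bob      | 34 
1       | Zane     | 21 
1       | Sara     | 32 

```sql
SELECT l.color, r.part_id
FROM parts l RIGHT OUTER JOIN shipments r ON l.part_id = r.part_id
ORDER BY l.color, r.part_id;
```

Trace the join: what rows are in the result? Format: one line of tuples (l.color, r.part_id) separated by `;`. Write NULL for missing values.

(gray, 1); (gray, 1); (pink, 6)

RIGHT JOIN keeps every row from `shipments`; unmatched rows get NULL for `parts`'s columns.
Matching on l.part_id = r.part_id.
- l[0] part_id=2 → no match.
- l[1] part_id=1 → 2 match(es) in r → 2 row(s).
- l[2] part_id=6 → 1 match(es) in r → 1 row(s).
- l[3] part_id=7 → no match.
- every r row matched at least one l row.
After projecting and ordering:
l.color | r.part_id
gray | 1
gray | 1
pink | 6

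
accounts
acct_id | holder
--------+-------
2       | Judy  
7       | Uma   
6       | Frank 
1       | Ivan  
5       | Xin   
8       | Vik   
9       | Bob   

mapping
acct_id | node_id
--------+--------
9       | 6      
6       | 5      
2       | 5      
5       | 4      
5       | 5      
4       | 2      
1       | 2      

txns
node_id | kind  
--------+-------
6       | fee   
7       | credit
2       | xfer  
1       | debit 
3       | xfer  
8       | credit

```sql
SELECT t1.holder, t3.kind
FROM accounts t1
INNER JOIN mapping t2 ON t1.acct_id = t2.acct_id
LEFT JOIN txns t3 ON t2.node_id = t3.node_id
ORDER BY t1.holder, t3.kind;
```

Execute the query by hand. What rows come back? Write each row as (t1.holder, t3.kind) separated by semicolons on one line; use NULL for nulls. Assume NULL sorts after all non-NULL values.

(Bob, fee); (Frank, NULL); (Ivan, xfer); (Judy, NULL); (Xin, NULL); (Xin, NULL)

Evaluate left to right. First `accounts t1 INNER JOIN mapping t2` on acct_id: 6 row(s).
Then LEFT JOIN `txns t3` on node_id: each of those 6 rows is kept; rows whose t2.node_id has no match in t3 get NULL for t3's columns.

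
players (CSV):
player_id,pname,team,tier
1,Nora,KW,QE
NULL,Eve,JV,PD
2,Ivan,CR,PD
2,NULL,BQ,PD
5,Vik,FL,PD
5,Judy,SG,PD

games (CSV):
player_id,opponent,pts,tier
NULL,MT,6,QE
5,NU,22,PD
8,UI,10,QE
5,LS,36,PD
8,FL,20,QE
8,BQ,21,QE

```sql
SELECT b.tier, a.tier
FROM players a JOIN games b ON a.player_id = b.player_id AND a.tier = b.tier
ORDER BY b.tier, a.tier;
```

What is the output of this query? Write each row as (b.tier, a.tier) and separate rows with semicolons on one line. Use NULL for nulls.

(PD, PD); (PD, PD); (PD, PD); (PD, PD)

INNER JOIN keeps only pairs where the ON condition holds.
Matching on a.player_id = b.player_id AND a.tier = b.tier. A NULL in a compared column never satisfies the condition.
Matched pairs: 4.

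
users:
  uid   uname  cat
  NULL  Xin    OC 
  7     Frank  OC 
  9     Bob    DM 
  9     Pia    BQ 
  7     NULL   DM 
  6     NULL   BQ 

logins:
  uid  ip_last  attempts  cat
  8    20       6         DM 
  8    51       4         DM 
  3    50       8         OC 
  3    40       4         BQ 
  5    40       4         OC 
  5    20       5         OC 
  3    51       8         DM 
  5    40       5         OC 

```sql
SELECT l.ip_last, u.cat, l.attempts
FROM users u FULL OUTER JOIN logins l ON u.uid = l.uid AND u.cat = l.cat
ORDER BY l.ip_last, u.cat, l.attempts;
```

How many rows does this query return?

14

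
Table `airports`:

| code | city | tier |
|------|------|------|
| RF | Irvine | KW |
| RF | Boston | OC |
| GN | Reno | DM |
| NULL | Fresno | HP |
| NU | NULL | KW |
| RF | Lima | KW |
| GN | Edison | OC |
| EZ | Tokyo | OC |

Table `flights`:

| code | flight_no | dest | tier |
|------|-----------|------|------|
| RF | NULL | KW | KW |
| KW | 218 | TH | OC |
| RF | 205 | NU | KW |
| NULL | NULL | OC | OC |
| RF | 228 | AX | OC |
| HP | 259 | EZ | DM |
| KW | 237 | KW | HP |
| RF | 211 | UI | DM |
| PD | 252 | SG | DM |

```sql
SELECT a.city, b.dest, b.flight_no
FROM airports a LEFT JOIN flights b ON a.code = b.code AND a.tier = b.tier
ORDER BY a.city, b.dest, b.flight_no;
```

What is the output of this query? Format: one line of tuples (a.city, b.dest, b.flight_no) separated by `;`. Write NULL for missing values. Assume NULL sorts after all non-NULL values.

LEFT JOIN keeps every row from `airports`; unmatched rows get NULL for `flights`'s columns.
Matching on a.code = b.code AND a.tier = b.tier. A NULL in a compared column never satisfies the condition.
- a[0] code=RF, tier=KW → 2 match(es) in b → 2 row(s).
- a[1] code=RF, tier=OC → 1 match(es) in b → 1 row(s).
- a[2] code=GN, tier=DM → no match; kept with NULLs on the b side.
- a[3] code=NULL, tier=HP → no match; kept with NULLs on the b side.
- a[4] code=NU, tier=KW → no match; kept with NULLs on the b side.
- a[5] code=RF, tier=KW → 2 match(es) in b → 2 row(s).
- a[6] code=GN, tier=OC → no match; kept with NULLs on the b side.
- a[7] code=EZ, tier=OC → no match; kept with NULLs on the b side.
After projecting and ordering:
a.city | b.dest | b.flight_no
Boston | AX | 228
Edison | NULL | NULL
Fresno | NULL | NULL
Irvine | KW | NULL
Irvine | NU | 205
Lima | KW | NULL
Lima | NU | 205
Reno | NULL | NULL
Tokyo | NULL | NULL
NULL | NULL | NULL

(Boston, AX, 228); (Edison, NULL, NULL); (Fresno, NULL, NULL); (Irvine, KW, NULL); (Irvine, NU, 205); (Lima, KW, NULL); (Lima, NU, 205); (Reno, NULL, NULL); (Tokyo, NULL, NULL); (NULL, NULL, NULL)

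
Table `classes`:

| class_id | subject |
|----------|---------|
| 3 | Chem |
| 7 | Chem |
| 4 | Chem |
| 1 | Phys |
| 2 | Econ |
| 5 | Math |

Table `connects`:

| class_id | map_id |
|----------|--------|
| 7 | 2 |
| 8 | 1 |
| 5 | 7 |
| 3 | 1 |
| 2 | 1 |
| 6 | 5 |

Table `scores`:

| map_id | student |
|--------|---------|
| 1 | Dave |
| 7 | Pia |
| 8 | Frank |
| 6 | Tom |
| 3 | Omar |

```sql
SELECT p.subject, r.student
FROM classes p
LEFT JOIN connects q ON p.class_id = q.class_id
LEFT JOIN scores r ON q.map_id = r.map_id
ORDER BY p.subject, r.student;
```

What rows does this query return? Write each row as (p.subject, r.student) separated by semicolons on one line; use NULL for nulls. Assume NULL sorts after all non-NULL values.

(Chem, Dave); (Chem, NULL); (Chem, NULL); (Econ, Dave); (Math, Pia); (Phys, NULL)

Evaluate left to right. First `classes p LEFT JOIN connects q` on class_id: 6 row(s).
Then LEFT JOIN `scores r` on map_id: each of those 6 rows is kept; rows whose q.map_id has no match in r get NULL for r's columns.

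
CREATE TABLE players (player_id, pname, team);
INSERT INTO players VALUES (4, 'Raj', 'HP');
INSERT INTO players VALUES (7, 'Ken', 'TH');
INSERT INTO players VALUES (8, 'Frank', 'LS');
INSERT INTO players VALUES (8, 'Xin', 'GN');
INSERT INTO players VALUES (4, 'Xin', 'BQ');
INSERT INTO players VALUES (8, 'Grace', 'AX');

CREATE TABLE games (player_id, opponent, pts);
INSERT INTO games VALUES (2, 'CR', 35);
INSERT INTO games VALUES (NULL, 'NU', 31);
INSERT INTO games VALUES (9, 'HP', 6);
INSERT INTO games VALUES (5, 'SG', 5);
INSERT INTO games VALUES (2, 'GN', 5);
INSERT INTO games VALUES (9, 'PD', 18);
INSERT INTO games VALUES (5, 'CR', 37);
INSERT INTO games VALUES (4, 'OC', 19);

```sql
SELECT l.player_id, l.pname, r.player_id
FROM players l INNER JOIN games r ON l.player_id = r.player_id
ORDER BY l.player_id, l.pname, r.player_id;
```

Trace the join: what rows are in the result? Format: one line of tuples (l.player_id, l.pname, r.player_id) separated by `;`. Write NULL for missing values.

(4, Raj, 4); (4, Xin, 4)

INNER JOIN keeps only pairs where the ON condition holds.
Matching on l.player_id = r.player_id. A NULL in a compared column never satisfies the condition.
- l row (player_id=4): matches 1 r row(s) → 1 output row(s).
- l row (player_id=7): no match → dropped.
- l row (player_id=8): no match → dropped.
- l row (player_id=8): no match → dropped.
- l row (player_id=4): matches 1 r row(s) → 1 output row(s).
- l row (player_id=8): no match → dropped.
After projecting and ordering:
l.player_id | l.pname | r.player_id
4 | Raj | 4
4 | Xin | 4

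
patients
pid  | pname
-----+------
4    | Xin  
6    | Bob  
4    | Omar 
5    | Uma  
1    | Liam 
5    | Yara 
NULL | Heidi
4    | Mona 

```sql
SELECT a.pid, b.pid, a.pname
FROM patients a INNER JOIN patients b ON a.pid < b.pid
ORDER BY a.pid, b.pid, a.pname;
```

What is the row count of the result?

17

INNER JOIN keeps only pairs where the ON condition holds.
Matching on a.pid < b.pid. A NULL in a compared column never satisfies the condition.
- a[0] pid=4 → 3 match(es) in b → 3 row(s).
- a[1] pid=6 → no match; dropped.
- a[2] pid=4 → 3 match(es) in b → 3 row(s).
- a[3] pid=5 → 1 match(es) in b → 1 row(s).
- a[4] pid=1 → 6 match(es) in b → 6 row(s).
- a[5] pid=5 → 1 match(es) in b → 1 row(s).
- a[6] pid=NULL → no match; dropped.
- a[7] pid=4 → 3 match(es) in b → 3 row(s).
Total: 17 rows.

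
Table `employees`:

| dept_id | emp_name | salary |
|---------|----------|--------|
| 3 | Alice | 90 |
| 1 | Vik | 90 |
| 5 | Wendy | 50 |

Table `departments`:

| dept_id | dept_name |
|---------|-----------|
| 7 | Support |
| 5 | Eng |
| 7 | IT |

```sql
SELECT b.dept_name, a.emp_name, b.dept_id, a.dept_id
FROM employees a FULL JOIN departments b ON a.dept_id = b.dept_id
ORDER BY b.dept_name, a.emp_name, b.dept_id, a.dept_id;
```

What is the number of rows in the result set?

5

FULL OUTER JOIN keeps every row from both sides; unmatched rows get NULL for the other side's columns.
Matching on a.dept_id = b.dept_id.
- a (dept_id=3) has no partner → padded with NULL.
- a (dept_id=1) has no partner → padded with NULL.
- a (dept_id=5) pairs with 1 row(s) of b.
- 2 b row(s) had no a match → kept, a columns NULL.
Total: 1 matched + 4 padded = 5 rows.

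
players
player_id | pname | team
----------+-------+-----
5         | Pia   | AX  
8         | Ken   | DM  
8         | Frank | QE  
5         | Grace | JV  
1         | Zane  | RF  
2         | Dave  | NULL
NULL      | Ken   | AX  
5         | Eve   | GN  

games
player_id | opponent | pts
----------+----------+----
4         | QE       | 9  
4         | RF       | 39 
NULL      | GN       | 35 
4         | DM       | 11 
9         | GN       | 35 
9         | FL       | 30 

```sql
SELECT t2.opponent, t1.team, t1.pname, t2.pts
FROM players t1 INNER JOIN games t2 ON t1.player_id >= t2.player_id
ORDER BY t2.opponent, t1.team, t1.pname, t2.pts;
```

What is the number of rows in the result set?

INNER JOIN keeps only pairs where the ON condition holds.
Matching on t1.player_id >= t2.player_id. A NULL in a compared column never satisfies the condition.
- t1 row (player_id=5): matches 3 t2 row(s) → 3 output row(s).
- t1 row (player_id=8): matches 3 t2 row(s) → 3 output row(s).
- t1 row (player_id=8): matches 3 t2 row(s) → 3 output row(s).
- t1 row (player_id=5): matches 3 t2 row(s) → 3 output row(s).
- t1 row (player_id=1): no match → dropped.
- t1 row (player_id=2): no match → dropped.
- t1 row (player_id=NULL): no match → dropped.
- t1 row (player_id=5): matches 3 t2 row(s) → 3 output row(s).
Total: 15 rows.

15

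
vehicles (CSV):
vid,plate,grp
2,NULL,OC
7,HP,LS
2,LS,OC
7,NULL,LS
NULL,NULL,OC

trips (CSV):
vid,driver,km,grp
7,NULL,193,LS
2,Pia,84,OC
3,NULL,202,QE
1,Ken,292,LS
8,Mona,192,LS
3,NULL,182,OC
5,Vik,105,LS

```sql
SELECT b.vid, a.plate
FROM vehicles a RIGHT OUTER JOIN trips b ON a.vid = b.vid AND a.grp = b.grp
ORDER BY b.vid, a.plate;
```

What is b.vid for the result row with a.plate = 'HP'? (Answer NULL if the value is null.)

RIGHT JOIN keeps every row from `trips`; unmatched rows get NULL for `vehicles`'s columns.
Matching on a.vid = b.vid AND a.grp = b.grp. A NULL in a compared column never satisfies the condition.
- a row (vid=2, grp=OC): matches 1 b row(s) → 1 output row(s).
- a row (vid=7, grp=LS): matches 1 b row(s) → 1 output row(s).
- a row (vid=2, grp=OC): matches 1 b row(s) → 1 output row(s).
- a row (vid=7, grp=LS): matches 1 b row(s) → 1 output row(s).
- a row (vid=NULL, grp=OC): no match.
- 5 row(s) from b found no a partner → padded with NULL.

7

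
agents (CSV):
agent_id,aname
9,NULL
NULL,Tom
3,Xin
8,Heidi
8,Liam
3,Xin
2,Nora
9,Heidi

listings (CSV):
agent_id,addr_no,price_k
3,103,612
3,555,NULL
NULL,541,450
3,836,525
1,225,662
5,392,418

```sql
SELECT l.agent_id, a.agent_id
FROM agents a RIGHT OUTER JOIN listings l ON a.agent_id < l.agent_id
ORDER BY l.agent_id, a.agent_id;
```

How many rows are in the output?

RIGHT JOIN keeps every row from `listings`; unmatched rows get NULL for `agents`'s columns.
Matching on a.agent_id < l.agent_id. A NULL in a compared column never satisfies the condition.
- a row (agent_id=9): no match.
- a row (agent_id=NULL): no match.
- a row (agent_id=3): matches 1 l row(s) → 1 output row(s).
- a row (agent_id=8): no match.
- a row (agent_id=8): no match.
- a row (agent_id=3): matches 1 l row(s) → 1 output row(s).
- a row (agent_id=2): matches 4 l row(s) → 4 output row(s).
- a row (agent_id=9): no match.
- 2 row(s) from l found no a partner → padded with NULL.
Total: 6 matched + 2 padded = 8 rows.

8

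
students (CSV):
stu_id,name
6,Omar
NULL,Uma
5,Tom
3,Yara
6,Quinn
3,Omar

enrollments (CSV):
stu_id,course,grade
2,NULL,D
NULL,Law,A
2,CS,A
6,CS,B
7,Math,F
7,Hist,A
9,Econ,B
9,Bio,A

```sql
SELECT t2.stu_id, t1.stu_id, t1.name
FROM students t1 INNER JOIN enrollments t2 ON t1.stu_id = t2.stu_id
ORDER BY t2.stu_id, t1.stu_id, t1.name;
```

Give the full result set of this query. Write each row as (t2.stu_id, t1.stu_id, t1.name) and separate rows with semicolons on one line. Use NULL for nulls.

INNER JOIN keeps only pairs where the ON condition holds.
Matching on t1.stu_id = t2.stu_id. A NULL in a compared column never satisfies the condition.
- t1 row (stu_id=6): matches 1 t2 row(s) → 1 output row(s).
- t1 row (stu_id=NULL): no match → dropped.
- t1 row (stu_id=5): no match → dropped.
- t1 row (stu_id=3): no match → dropped.
- t1 row (stu_id=6): matches 1 t2 row(s) → 1 output row(s).
- t1 row (stu_id=3): no match → dropped.
After projecting and ordering:
t2.stu_id | t1.stu_id | t1.name
6 | 6 | Omar
6 | 6 | Quinn

(6, 6, Omar); (6, 6, Quinn)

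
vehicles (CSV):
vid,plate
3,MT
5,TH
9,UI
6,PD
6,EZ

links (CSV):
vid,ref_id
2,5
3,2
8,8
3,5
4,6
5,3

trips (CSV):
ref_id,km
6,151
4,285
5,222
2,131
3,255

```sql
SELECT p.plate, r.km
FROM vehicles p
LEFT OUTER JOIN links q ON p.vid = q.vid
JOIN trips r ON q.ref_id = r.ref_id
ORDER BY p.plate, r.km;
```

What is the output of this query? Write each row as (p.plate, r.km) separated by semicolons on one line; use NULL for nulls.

Joins associate left-to-right: vehicles LEFT JOIN links on vid gives 6 intermediate row(s).
Then INNER JOIN `trips r` on ref_id: keep only rows whose q.ref_id appears in r.

(MT, 131); (MT, 222); (TH, 255)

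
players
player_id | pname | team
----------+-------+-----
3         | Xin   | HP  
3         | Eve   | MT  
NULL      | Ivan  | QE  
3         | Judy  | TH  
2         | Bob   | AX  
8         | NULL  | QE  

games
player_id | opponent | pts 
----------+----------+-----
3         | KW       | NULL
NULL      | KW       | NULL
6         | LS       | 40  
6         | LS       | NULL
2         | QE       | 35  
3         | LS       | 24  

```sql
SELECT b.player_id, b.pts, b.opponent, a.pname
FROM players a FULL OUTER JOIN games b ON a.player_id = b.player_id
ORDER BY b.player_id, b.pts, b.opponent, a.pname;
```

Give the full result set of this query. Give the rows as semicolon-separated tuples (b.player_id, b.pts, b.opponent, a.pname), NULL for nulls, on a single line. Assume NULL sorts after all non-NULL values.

(2, 35, QE, Bob); (3, 24, LS, Eve); (3, 24, LS, Judy); (3, 24, LS, Xin); (3, NULL, KW, Eve); (3, NULL, KW, Judy); (3, NULL, KW, Xin); (6, 40, LS, NULL); (6, NULL, LS, NULL); (NULL, NULL, KW, NULL); (NULL, NULL, NULL, Ivan); (NULL, NULL, NULL, NULL)

FULL OUTER JOIN keeps every row from both sides; unmatched rows get NULL for the other side's columns.
Matching on a.player_id = b.player_id. A NULL in a compared column never satisfies the condition.
Matched pairs: 7; unmatched a rows kept: 2; unmatched b rows kept: 3.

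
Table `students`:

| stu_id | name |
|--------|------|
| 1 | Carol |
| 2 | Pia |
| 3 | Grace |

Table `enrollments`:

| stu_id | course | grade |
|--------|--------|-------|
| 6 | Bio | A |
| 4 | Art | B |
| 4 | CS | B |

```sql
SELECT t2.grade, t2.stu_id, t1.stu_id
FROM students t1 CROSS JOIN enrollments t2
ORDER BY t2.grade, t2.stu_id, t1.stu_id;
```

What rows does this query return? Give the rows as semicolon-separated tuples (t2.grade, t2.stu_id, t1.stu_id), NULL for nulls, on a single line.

(A, 6, 1); (A, 6, 2); (A, 6, 3); (B, 4, 1); (B, 4, 1); (B, 4, 2); (B, 4, 2); (B, 4, 3); (B, 4, 3)

CROSS JOIN pairs every row of `students` with every row of `enrollments`: 3 × 3 = 9 rows.
After projecting and ordering:
t2.grade | t2.stu_id | t1.stu_id
A | 6 | 1
A | 6 | 2
A | 6 | 3
B | 4 | 1
B | 4 | 1
B | 4 | 2
B | 4 | 2
B | 4 | 3
B | 4 | 3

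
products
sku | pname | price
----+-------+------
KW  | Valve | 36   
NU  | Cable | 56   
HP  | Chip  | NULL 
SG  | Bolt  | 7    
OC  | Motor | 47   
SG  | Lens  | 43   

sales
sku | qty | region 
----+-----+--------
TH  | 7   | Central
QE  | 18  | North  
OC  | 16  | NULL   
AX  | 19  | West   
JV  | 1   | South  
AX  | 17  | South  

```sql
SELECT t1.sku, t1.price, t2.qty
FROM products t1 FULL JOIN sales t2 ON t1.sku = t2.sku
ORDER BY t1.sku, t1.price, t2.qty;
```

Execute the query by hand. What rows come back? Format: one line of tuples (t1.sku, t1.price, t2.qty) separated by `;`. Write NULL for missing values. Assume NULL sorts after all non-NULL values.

(HP, NULL, NULL); (KW, 36, NULL); (NU, 56, NULL); (OC, 47, 16); (SG, 7, NULL); (SG, 43, NULL); (NULL, NULL, 1); (NULL, NULL, 7); (NULL, NULL, 17); (NULL, NULL, 18); (NULL, NULL, 19)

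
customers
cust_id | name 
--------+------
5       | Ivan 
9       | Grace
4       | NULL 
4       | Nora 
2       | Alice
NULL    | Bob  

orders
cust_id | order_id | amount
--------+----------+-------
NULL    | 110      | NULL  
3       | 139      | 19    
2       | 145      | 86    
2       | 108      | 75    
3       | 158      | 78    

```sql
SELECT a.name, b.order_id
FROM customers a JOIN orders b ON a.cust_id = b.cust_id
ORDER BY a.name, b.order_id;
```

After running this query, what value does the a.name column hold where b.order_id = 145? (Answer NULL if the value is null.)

INNER JOIN keeps only pairs where the ON condition holds.
Matching on a.cust_id = b.cust_id. A NULL in a compared column never satisfies the condition.
- a row (cust_id=5): no match → dropped.
- a row (cust_id=9): no match → dropped.
- a row (cust_id=4): no match → dropped.
- a row (cust_id=4): no match → dropped.
- a row (cust_id=2): matches 2 b row(s) → 2 output row(s).
- a row (cust_id=NULL): no match → dropped.

Alice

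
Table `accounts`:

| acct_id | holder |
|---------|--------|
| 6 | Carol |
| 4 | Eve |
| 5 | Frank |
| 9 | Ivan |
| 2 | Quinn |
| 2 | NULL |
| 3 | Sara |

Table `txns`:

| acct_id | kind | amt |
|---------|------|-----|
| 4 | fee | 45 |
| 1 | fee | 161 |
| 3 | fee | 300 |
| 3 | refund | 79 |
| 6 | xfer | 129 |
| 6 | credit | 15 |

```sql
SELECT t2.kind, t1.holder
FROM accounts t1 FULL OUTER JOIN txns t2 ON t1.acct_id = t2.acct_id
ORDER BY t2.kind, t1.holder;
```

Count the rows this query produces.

10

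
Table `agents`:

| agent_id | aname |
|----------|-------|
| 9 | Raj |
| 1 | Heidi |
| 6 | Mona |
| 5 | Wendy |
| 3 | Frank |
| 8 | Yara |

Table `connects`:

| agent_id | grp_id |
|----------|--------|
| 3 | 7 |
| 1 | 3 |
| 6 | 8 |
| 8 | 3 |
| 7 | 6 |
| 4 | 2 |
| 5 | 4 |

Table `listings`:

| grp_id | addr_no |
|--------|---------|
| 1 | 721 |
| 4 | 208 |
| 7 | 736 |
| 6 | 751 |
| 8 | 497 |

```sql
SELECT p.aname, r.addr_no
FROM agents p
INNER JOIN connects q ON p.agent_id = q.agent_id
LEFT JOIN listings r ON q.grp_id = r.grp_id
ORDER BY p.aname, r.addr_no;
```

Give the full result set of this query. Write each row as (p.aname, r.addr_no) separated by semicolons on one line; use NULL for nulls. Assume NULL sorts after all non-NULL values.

Evaluate left to right. First `agents p INNER JOIN connects q` on agent_id: 5 row(s).
Then LEFT JOIN `listings r` on grp_id: each of those 5 rows is kept; rows whose q.grp_id has no match in r get NULL for r's columns.

(Frank, 736); (Heidi, NULL); (Mona, 497); (Wendy, 208); (Yara, NULL)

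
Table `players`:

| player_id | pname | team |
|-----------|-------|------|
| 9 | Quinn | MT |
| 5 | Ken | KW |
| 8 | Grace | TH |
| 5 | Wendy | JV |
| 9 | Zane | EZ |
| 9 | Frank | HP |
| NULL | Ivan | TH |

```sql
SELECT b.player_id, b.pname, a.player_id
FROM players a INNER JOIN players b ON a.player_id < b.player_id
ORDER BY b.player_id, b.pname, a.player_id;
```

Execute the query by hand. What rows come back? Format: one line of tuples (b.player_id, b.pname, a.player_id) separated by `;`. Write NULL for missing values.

(8, Grace, 5); (8, Grace, 5); (9, Frank, 5); (9, Frank, 5); (9, Frank, 8); (9, Quinn, 5); (9, Quinn, 5); (9, Quinn, 8); (9, Zane, 5); (9, Zane, 5); (9, Zane, 8)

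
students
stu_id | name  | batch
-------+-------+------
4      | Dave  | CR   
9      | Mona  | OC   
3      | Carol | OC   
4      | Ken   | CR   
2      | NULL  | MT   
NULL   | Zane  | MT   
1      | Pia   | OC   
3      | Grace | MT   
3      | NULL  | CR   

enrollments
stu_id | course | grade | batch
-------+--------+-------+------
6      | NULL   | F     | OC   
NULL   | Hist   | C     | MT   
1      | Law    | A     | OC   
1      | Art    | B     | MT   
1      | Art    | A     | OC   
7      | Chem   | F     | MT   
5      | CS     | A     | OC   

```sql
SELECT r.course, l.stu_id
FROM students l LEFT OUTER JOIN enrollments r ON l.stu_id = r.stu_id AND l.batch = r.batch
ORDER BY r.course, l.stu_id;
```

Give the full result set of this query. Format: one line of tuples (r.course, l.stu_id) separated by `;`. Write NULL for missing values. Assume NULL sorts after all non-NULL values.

LEFT JOIN keeps every row from `students`; unmatched rows get NULL for `enrollments`'s columns.
Matching on l.stu_id = r.stu_id AND l.batch = r.batch. A NULL in a compared column never satisfies the condition.
- l[0] stu_id=4, batch=CR → no match; kept with NULLs on the r side.
- l[1] stu_id=9, batch=OC → no match; kept with NULLs on the r side.
- l[2] stu_id=3, batch=OC → no match; kept with NULLs on the r side.
- l[3] stu_id=4, batch=CR → no match; kept with NULLs on the r side.
- l[4] stu_id=2, batch=MT → no match; kept with NULLs on the r side.
- l[5] stu_id=NULL, batch=MT → no match; kept with NULLs on the r side.
- l[6] stu_id=1, batch=OC → 2 match(es) in r → 2 row(s).
- l[7] stu_id=3, batch=MT → no match; kept with NULLs on the r side.
- l[8] stu_id=3, batch=CR → no match; kept with NULLs on the r side.
After projecting and ordering:
r.course | l.stu_id
Art | 1
Law | 1
NULL | 2
NULL | 3
NULL | 3
NULL | 3
NULL | 4
NULL | 4
NULL | 9
NULL | NULL

(Art, 1); (Law, 1); (NULL, 2); (NULL, 3); (NULL, 3); (NULL, 3); (NULL, 4); (NULL, 4); (NULL, 9); (NULL, NULL)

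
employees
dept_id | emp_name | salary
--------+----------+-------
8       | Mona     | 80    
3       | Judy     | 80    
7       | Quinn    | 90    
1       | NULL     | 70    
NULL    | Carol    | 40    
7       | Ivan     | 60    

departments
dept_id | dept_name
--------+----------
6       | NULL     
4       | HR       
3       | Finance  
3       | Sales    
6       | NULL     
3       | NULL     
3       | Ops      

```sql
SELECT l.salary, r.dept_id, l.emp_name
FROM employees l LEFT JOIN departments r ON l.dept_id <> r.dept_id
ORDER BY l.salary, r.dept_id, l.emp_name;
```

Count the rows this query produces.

LEFT JOIN keeps every row from `employees`; unmatched rows get NULL for `departments`'s columns.
Matching on l.dept_id <> r.dept_id. A NULL in a compared column never satisfies the condition.
- l row (dept_id=8): matches 7 r row(s) → 7 output row(s).
- l row (dept_id=3): matches 3 r row(s) → 3 output row(s).
- l row (dept_id=7): matches 7 r row(s) → 7 output row(s).
- l row (dept_id=1): matches 7 r row(s) → 7 output row(s).
- l row (dept_id=NULL): no match → kept, r columns NULL.
- l row (dept_id=7): matches 7 r row(s) → 7 output row(s).
Total: 31 matched + 1 padded = 32 rows.

32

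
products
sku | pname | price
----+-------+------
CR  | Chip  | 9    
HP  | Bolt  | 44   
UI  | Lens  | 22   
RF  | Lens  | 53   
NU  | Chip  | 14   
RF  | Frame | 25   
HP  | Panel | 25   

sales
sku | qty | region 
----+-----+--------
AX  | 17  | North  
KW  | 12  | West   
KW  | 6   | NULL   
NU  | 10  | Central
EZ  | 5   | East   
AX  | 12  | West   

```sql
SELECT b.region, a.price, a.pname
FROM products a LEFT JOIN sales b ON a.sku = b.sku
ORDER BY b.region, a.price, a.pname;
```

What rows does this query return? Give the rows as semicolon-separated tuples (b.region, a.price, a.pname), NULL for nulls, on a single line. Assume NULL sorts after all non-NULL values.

LEFT JOIN keeps every row from `products`; unmatched rows get NULL for `sales`'s columns.
Matching on a.sku = b.sku.
- a row (sku=CR): no match → kept, b columns NULL.
- a row (sku=HP): no match → kept, b columns NULL.
- a row (sku=UI): no match → kept, b columns NULL.
- a row (sku=RF): no match → kept, b columns NULL.
- a row (sku=NU): matches 1 b row(s) → 1 output row(s).
- a row (sku=RF): no match → kept, b columns NULL.
- a row (sku=HP): no match → kept, b columns NULL.
After projecting and ordering:
b.region | a.price | a.pname
Central | 14 | Chip
NULL | 9 | Chip
NULL | 22 | Lens
NULL | 25 | Frame
NULL | 25 | Panel
NULL | 44 | Bolt
NULL | 53 | Lens

(Central, 14, Chip); (NULL, 9, Chip); (NULL, 22, Lens); (NULL, 25, Frame); (NULL, 25, Panel); (NULL, 44, Bolt); (NULL, 53, Lens)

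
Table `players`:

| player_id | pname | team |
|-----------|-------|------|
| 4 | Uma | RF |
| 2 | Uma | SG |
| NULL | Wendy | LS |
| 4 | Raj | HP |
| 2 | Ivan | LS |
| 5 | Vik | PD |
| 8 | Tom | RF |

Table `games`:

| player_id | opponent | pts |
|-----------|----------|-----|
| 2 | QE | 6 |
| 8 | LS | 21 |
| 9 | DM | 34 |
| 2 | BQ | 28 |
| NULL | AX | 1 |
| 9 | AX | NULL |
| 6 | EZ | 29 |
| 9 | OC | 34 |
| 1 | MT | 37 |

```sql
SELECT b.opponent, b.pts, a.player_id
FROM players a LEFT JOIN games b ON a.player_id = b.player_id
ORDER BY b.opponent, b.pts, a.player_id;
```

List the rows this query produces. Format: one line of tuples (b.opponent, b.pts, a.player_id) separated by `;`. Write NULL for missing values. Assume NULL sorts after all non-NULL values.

(BQ, 28, 2); (BQ, 28, 2); (LS, 21, 8); (QE, 6, 2); (QE, 6, 2); (NULL, NULL, 4); (NULL, NULL, 4); (NULL, NULL, 5); (NULL, NULL, NULL)

LEFT JOIN keeps every row from `players`; unmatched rows get NULL for `games`'s columns.
Matching on a.player_id = b.player_id. A NULL in a compared column never satisfies the condition.
- player_id=4: no b row matches, row kept with b columns NULL.
- player_id=2: 2 matching b row(s), so 2 row(s) emitted.
- player_id=NULL: no b row matches, row kept with b columns NULL.
- player_id=4: no b row matches, row kept with b columns NULL.
- player_id=2: 2 matching b row(s), so 2 row(s) emitted.
- player_id=5: no b row matches, row kept with b columns NULL.
- player_id=8: 1 matching b row(s), so 1 row(s) emitted.
After projecting and ordering:
b.opponent | b.pts | a.player_id
BQ | 28 | 2
BQ | 28 | 2
LS | 21 | 8
QE | 6 | 2
QE | 6 | 2
NULL | NULL | 4
NULL | NULL | 4
NULL | NULL | 5
NULL | NULL | NULL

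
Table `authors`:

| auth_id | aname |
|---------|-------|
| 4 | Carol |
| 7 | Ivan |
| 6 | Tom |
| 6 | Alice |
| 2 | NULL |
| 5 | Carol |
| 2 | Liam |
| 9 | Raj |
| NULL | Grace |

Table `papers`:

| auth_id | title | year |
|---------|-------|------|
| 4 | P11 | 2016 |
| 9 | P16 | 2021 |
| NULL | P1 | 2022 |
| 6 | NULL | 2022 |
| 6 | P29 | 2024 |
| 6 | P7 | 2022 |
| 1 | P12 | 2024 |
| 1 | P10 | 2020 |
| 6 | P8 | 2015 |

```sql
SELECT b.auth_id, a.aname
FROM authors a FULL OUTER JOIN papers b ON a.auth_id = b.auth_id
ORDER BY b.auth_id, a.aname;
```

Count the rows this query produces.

FULL OUTER JOIN keeps every row from both sides; unmatched rows get NULL for the other side's columns.
Matching on a.auth_id = b.auth_id. A NULL in a compared column never satisfies the condition.
Matched pairs: 10; unmatched a rows kept: 5; unmatched b rows kept: 3.
Total: 10 matched + 8 padded = 18 rows.

18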